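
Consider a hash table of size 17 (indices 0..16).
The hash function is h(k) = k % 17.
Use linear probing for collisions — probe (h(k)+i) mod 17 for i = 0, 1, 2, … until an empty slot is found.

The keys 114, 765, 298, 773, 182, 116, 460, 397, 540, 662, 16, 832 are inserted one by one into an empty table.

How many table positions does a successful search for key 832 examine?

5

114: h=12 -> slot 12
765: h=0 -> slot 0
298: h=9 -> slot 9
773: h=8 -> slot 8
182: h=12, probe 12,13 -> slot 13
116: h=14 -> slot 14
460: h=1 -> slot 1
397: h=6 -> slot 6
540: h=13, probe 13,14,15 -> slot 15
662: h=16 -> slot 16
16: h=16, probe 16,0,1,2 -> slot 2
832: h=16, probe 16,0,1,2,3 -> slot 3
Table: [765, 460, 16, 832, ∅, ∅, 397, ∅, 773, 298, ∅, ∅, 114, 182, 116, 540, 662]
Lookup 832: h=16, probe 16,0,1,2,3 → found at 3.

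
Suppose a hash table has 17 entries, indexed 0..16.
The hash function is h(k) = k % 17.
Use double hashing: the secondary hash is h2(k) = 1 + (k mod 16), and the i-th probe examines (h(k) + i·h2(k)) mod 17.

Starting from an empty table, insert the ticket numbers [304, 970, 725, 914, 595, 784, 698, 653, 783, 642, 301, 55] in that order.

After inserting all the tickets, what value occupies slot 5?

642

Insert 304: h=15, slot 15 empty -> index 15.
Insert 970: h=1, slot 1 empty -> index 1.
Insert 725: h=11, slot 11 empty -> index 11.
Insert 914: h=13, slot 13 empty -> index 13.
Insert 595: h=0, slot 0 empty -> index 0.
Insert 784: h=2, slot 2 empty -> index 2.
Insert 698: h=1, h2=11, slot 1 occupied -> index 12.
Insert 653: h=7, slot 7 empty -> index 7.
Insert 783: h=1, h2=16, slots 1,0 occupied -> index 16.
Insert 642: h=13, h2=3, slots 13,16,2 occupied -> index 5.
Insert 301: h=12, h2=14, slot 12 occupied -> index 9.
Insert 55: h=4, slot 4 empty -> index 4.
Table: [595, 970, 784, —, 55, 642, —, 653, —, 301, —, 725, 698, 914, —, 304, 783]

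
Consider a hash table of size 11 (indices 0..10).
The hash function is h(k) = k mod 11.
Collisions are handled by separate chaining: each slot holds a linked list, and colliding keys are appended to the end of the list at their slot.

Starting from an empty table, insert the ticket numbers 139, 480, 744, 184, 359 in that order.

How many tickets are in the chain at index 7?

139 → bucket 7
480 → bucket 7 (collision)
744 → bucket 7 (collision)
184 → bucket 8
359 → bucket 7 (collision)
Final buckets:
0: ∅
1: ∅
2: ∅
3: ∅
4: ∅
5: ∅
6: ∅
7: 139 -> 480 -> 744 -> 359
8: 184
9: ∅
10: ∅

4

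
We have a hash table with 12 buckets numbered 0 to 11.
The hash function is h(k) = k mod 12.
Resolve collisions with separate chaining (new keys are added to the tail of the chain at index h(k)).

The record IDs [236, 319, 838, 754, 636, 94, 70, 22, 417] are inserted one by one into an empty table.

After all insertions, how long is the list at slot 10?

236 -> bucket 8
319 -> bucket 7
838 -> bucket 10
754 -> bucket 10 (collision)
636 -> bucket 0
94 -> bucket 10 (collision)
70 -> bucket 10 (collision)
22 -> bucket 10 (collision)
417 -> bucket 9
Final buckets:
0: 636
1: .
2: .
3: .
4: .
5: .
6: .
7: 319
8: 236
9: 417
10: 838 -> 754 -> 94 -> 70 -> 22
11: .

5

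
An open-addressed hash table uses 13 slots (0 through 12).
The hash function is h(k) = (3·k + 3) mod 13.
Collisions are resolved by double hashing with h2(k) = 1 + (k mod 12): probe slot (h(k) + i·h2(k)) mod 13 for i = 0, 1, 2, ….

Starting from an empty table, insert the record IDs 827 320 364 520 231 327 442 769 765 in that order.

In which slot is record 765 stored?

Insert 827: h=1, slot 1 empty => index 1.
Insert 320: h=1, h2=9, slot 1 occupied => index 10.
Insert 364: h=3, slot 3 empty => index 3.
Insert 520: h=3, h2=5, slot 3 occupied => index 8.
Insert 231: h=7, slot 7 empty => index 7.
Insert 327: h=9, slot 9 empty => index 9.
Insert 442: h=3, h2=11, slots 3,1 occupied => index 12.
Insert 769: h=9, h2=2, slot 9 occupied => index 11.
Insert 765: h=10, h2=10, slots 10,7 occupied => index 4.
Table: [—, 827, —, 364, 765, —, —, 231, 520, 327, 320, 769, 442]

4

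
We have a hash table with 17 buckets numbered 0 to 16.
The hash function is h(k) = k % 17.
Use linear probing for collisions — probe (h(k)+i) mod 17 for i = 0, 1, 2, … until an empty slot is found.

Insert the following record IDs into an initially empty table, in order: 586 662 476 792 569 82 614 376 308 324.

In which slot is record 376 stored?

586: h=8 => slot 8
662: h=16 => slot 16
476: h=0 => slot 0
792: h=10 => slot 10
569: h=8, probe 8,9 => slot 9
82: h=14 => slot 14
614: h=2 => slot 2
376: h=2, probe 2,3 => slot 3
308: h=2, probe 2,3,4 => slot 4
324: h=1 => slot 1
Table: [476, 324, 614, 376, 308, _, _, _, 586, 569, 792, _, _, _, 82, _, 662]

3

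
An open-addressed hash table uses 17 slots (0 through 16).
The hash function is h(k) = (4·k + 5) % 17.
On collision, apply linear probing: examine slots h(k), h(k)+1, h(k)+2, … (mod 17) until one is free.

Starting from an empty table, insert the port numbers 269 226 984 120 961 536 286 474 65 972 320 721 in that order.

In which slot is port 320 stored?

16

269: h=10 → slot 10
226: h=8 → slot 8
984: h=14 → slot 14
120: h=9 → slot 9
961: h=7 → slot 7
536: h=7, probe 7,8,9,10,11 → slot 11
286: h=10, probe 10,11,12 → slot 12
474: h=14, probe 14,15 → slot 15
65: h=10, probe 10,11,12,13 → slot 13
972: h=0 → slot 0
320: h=10, probe 10,11,12,13,14,15,16 → slot 16
721: h=16, probe 16,0,1 → slot 1
Table: [972, 721, —, —, —, —, —, 961, 226, 120, 269, 536, 286, 65, 984, 474, 320]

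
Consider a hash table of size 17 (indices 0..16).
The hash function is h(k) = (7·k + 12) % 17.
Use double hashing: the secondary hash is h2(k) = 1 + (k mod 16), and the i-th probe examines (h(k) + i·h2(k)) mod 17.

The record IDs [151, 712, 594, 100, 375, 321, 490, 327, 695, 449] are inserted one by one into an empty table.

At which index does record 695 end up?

14

Insert 151: h=15, slot 15 empty => index 15.
Insert 712: h=15, h2=9, slot 15 occupied => index 7.
Insert 594: h=5, slot 5 empty => index 5.
Insert 100: h=15, h2=5, slot 15 occupied => index 3.
Insert 375: h=2, slot 2 empty => index 2.
Insert 321: h=15, h2=2, slot 15 occupied => index 0.
Insert 490: h=8, slot 8 empty => index 8.
Insert 327: h=6, slot 6 empty => index 6.
Insert 695: h=15, h2=8, slots 15,6 occupied => index 14.
Insert 449: h=10, slot 10 empty => index 10.
Table: [321, -, 375, 100, -, 594, 327, 712, 490, -, 449, -, -, -, 695, 151, -]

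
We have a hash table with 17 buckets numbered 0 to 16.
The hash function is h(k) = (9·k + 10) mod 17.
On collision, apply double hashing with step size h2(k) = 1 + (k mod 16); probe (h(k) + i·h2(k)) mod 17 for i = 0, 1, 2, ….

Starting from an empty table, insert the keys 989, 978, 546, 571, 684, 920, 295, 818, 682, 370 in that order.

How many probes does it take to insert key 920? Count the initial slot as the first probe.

Insert 989: h=3, slot 3 empty => index 3.
Insert 978: h=6, slot 6 empty => index 6.
Insert 546: h=11, slot 11 empty => index 11.
Insert 571: h=15, slot 15 empty => index 15.
Insert 684: h=12, slot 12 empty => index 12.
Insert 920: h=11, h2=9, slots 11,3,12 occupied => index 4.
Insert 295: h=13, slot 13 empty => index 13.
Insert 818: h=11, h2=3, slot 11 occupied => index 14.
Insert 682: h=11, h2=11, slot 11 occupied => index 5.
Insert 370: h=8, slot 8 empty => index 8.
Table: [-, -, -, 989, 920, 682, 978, -, 370, -, -, 546, 684, 295, 818, 571, -]

4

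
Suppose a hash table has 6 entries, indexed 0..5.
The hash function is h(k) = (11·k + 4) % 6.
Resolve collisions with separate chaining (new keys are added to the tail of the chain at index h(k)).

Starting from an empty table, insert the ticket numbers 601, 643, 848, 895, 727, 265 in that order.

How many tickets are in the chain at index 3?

Insert 601: h=3, bucket 3 empty -> new chain.
Insert 643: h=3, bucket 3 nonempty -> append to chain.
Insert 848: h=2, bucket 2 empty -> new chain.
Insert 895: h=3, bucket 3 nonempty -> append to chain.
Insert 727: h=3, bucket 3 nonempty -> append to chain.
Insert 265: h=3, bucket 3 nonempty -> append to chain.
Final buckets:
0: —
1: —
2: 848
3: 601 -> 643 -> 895 -> 727 -> 265
4: —
5: —

5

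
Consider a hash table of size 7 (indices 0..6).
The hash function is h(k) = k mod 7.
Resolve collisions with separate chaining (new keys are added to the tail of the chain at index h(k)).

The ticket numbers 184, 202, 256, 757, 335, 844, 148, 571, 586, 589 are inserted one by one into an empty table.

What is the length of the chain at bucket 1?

3

184 → bucket 2
202 → bucket 6
256 → bucket 4
757 → bucket 1
335 → bucket 6 (collision)
844 → bucket 4 (collision)
148 → bucket 1 (collision)
571 → bucket 4 (collision)
586 → bucket 5
589 → bucket 1 (collision)
Final buckets:
0: —
1: 757 -> 148 -> 589
2: 184
3: —
4: 256 -> 844 -> 571
5: 586
6: 202 -> 335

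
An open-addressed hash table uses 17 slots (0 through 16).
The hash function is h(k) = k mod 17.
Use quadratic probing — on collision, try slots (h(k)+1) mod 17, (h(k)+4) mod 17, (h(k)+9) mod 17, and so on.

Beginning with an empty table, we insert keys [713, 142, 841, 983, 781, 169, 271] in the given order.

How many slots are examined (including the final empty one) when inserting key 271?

713: h=16 -> slot 16
142: h=6 -> slot 6
841: h=8 -> slot 8
983: h=14 -> slot 14
781: h=16, probe 16,0 -> slot 0
169: h=16, probe 16,0,3 -> slot 3
271: h=16, probe 16,0,3,8,15 -> slot 15
Table: [781, _, _, 169, _, _, 142, _, 841, _, _, _, _, _, 983, 271, 713]

5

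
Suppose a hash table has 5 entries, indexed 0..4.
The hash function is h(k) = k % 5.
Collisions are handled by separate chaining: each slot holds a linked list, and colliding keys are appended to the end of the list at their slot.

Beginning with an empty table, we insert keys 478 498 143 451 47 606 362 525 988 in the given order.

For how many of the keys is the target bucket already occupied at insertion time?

5

Insert 478: h=3, bucket 3 empty → new chain.
Insert 498: h=3, bucket 3 nonempty → append to chain.
Insert 143: h=3, bucket 3 nonempty → append to chain.
Insert 451: h=1, bucket 1 empty → new chain.
Insert 47: h=2, bucket 2 empty → new chain.
Insert 606: h=1, bucket 1 nonempty → append to chain.
Insert 362: h=2, bucket 2 nonempty → append to chain.
Insert 525: h=0, bucket 0 empty → new chain.
Insert 988: h=3, bucket 3 nonempty → append to chain.
Final buckets:
0: 525
1: 451 -> 606
2: 47 -> 362
3: 478 -> 498 -> 143 -> 988
4: _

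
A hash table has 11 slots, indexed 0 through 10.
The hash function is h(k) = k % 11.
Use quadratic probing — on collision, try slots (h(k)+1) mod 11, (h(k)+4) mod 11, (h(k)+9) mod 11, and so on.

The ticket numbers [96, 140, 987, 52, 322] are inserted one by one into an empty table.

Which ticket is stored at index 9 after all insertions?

96: h=8 → slot 8
140: h=8, probe 8,9 → slot 9
987: h=8, probe 8,9,1 → slot 1
52: h=8, probe 8,9,1,6 → slot 6
322: h=3 → slot 3
Table: [_, 987, _, 322, _, _, 52, _, 96, 140, _]

140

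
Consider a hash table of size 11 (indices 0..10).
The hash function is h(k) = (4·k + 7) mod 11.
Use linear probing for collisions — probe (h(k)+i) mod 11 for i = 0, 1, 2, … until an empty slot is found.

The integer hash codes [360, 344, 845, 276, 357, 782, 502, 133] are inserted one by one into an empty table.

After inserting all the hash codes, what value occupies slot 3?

133

360 hashes to 6; slot 6 is free => place at 6.
344 hashes to 8; slot 8 is free => place at 8.
845 hashes to 10; slot 10 is free => place at 10.
276 hashes to 0; slot 0 is free => place at 0.
357 hashes to 5; slot 5 is free => place at 5.
782 hashes to 0; 0 taken => place at 1.
502 hashes to 2; slot 2 is free => place at 2.
133 hashes to 0; 0,1,2 taken => place at 3.
Table: [276, 782, 502, 133, —, 357, 360, —, 344, —, 845]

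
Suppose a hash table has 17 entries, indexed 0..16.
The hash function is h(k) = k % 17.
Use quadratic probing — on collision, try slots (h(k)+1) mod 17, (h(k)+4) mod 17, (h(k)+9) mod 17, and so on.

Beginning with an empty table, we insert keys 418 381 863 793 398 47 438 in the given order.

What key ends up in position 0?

418 hashes to 10; slot 10 is free → place at 10.
381 hashes to 7; slot 7 is free → place at 7.
863 hashes to 13; slot 13 is free → place at 13.
793 hashes to 11; slot 11 is free → place at 11.
398 hashes to 7; 7 taken → place at 8.
47 hashes to 13; 13 taken → place at 14.
438 hashes to 13; 13,14 taken → place at 0.
Table: [438, ∅, ∅, ∅, ∅, ∅, ∅, 381, 398, ∅, 418, 793, ∅, 863, 47, ∅, ∅]

438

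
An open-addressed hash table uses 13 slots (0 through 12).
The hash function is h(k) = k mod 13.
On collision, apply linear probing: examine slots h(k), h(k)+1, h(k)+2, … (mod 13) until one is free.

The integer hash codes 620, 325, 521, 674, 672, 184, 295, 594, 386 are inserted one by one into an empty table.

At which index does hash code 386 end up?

620 hashes to 9; slot 9 is free => place at 9.
325 hashes to 0; slot 0 is free => place at 0.
521 hashes to 1; slot 1 is free => place at 1.
674 hashes to 11; slot 11 is free => place at 11.
672 hashes to 9; 9 taken => place at 10.
184 hashes to 2; slot 2 is free => place at 2.
295 hashes to 9; 9,10,11 taken => place at 12.
594 hashes to 9; 9,10,11,12,0,1,2 taken => place at 3.
386 hashes to 9; 9,10,11,12,0,1,2,3 taken => place at 4.
Table: [325, 521, 184, 594, 386, ., ., ., ., 620, 672, 674, 295]

4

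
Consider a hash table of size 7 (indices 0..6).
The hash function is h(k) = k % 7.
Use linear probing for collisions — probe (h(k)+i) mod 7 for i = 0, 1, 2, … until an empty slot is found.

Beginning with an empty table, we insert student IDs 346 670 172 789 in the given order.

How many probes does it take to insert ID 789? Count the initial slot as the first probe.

2

Insert 346: h=3, slot 3 empty => index 3.
Insert 670: h=5, slot 5 empty => index 5.
Insert 172: h=4, slot 4 empty => index 4.
Insert 789: h=5, slot 5 occupied => index 6.
Table: [., ., ., 346, 172, 670, 789]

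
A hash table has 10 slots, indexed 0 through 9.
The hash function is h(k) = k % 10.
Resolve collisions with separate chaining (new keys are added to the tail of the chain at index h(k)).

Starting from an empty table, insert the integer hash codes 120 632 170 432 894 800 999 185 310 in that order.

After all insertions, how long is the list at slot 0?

4

120 -> bucket 0
632 -> bucket 2
170 -> bucket 0 (collision)
432 -> bucket 2 (collision)
894 -> bucket 4
800 -> bucket 0 (collision)
999 -> bucket 9
185 -> bucket 5
310 -> bucket 0 (collision)
Final buckets:
0: 120 -> 170 -> 800 -> 310
1: -
2: 632 -> 432
3: -
4: 894
5: 185
6: -
7: -
8: -
9: 999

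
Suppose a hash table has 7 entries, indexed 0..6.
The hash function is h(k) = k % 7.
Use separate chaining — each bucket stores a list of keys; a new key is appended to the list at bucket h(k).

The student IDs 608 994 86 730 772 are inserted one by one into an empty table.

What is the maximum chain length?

608 → bucket 6
994 → bucket 0
86 → bucket 2
730 → bucket 2 (collision)
772 → bucket 2 (collision)
Final buckets:
0: 994
1: -
2: 86 -> 730 -> 772
3: -
4: -
5: -
6: 608

3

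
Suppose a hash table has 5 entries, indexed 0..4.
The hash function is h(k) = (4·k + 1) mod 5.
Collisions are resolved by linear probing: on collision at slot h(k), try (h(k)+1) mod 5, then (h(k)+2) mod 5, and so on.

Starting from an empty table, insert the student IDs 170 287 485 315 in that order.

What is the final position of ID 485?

170 hashes to 1; slot 1 is free => place at 1.
287 hashes to 4; slot 4 is free => place at 4.
485 hashes to 1; 1 taken => place at 2.
315 hashes to 1; 1,2 taken => place at 3.
Table: [∅, 170, 485, 315, 287]

2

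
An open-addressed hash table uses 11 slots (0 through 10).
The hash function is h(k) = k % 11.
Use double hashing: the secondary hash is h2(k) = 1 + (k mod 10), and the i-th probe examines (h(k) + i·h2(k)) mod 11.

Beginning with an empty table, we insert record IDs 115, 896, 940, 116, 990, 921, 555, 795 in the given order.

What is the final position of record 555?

Insert 115: h=5, slot 5 empty → index 5.
Insert 896: h=5, h2=7, slot 5 occupied → index 1.
Insert 940: h=5, h2=1, slot 5 occupied → index 6.
Insert 116: h=6, h2=7, slot 6 occupied → index 2.
Insert 990: h=0, slot 0 empty → index 0.
Insert 921: h=8, slot 8 empty → index 8.
Insert 555: h=5, h2=6, slots 5,0,6,1 occupied → index 7.
Insert 795: h=3, slot 3 empty → index 3.
Table: [990, 896, 116, 795, -, 115, 940, 555, 921, -, -]

7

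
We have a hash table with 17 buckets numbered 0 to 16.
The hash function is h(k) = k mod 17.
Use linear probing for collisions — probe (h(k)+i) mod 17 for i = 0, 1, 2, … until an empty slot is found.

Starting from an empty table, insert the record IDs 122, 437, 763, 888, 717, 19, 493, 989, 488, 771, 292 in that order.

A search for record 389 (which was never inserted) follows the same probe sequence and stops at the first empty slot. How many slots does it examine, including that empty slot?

122: h=3 -> slot 3
437: h=12 -> slot 12
763: h=15 -> slot 15
888: h=4 -> slot 4
717: h=3, probe 3,4,5 -> slot 5
19: h=2 -> slot 2
493: h=0 -> slot 0
989: h=3, probe 3,4,5,6 -> slot 6
488: h=12, probe 12,13 -> slot 13
771: h=6, probe 6,7 -> slot 7
292: h=3, probe 3,4,5,6,7,8 -> slot 8
Table: [493, ., 19, 122, 888, 717, 989, 771, 292, ., ., ., 437, 488, ., 763, .]
Lookup 389: h=15, probe 15,16 → slot 16 empty, not found.

2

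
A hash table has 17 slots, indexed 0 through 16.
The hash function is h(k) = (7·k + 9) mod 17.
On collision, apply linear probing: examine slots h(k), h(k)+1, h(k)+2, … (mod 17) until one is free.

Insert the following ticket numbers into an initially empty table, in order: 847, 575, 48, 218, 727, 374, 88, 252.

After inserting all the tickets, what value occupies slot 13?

847: h=5 -> slot 5
575: h=5, probe 5,6 -> slot 6
48: h=5, probe 5,6,7 -> slot 7
218: h=5, probe 5,6,7,8 -> slot 8
727: h=15 -> slot 15
374: h=9 -> slot 9
88: h=13 -> slot 13
252: h=5, probe 5,6,7,8,9,10 -> slot 10
Table: [_, _, _, _, _, 847, 575, 48, 218, 374, 252, _, _, 88, _, 727, _]

88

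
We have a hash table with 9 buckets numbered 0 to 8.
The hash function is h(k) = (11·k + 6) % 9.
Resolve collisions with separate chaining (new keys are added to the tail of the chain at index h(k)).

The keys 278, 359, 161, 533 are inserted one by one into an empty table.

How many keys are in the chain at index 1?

1

278 → bucket 4
359 → bucket 4 (collision)
161 → bucket 4 (collision)
533 → bucket 1
Final buckets:
0: ∅
1: 533
2: ∅
3: ∅
4: 278 -> 359 -> 161
5: ∅
6: ∅
7: ∅
8: ∅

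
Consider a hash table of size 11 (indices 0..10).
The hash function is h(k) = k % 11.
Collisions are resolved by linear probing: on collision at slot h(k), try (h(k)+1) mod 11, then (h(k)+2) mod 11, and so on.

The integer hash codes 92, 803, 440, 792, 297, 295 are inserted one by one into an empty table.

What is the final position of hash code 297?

92 hashes to 4; slot 4 is free → place at 4.
803 hashes to 0; slot 0 is free → place at 0.
440 hashes to 0; 0 taken → place at 1.
792 hashes to 0; 0,1 taken → place at 2.
297 hashes to 0; 0,1,2 taken → place at 3.
295 hashes to 9; slot 9 is free → place at 9.
Table: [803, 440, 792, 297, 92, ∅, ∅, ∅, ∅, 295, ∅]

3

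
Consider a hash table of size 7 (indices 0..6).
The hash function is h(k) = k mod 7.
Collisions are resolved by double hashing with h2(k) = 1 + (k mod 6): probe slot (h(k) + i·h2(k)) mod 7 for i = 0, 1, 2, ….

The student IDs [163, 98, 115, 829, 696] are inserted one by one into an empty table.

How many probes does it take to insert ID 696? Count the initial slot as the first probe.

2

163: h=2 => slot 2
98: h=0 => slot 0
115: h=3 => slot 3
829: h=3, h2=2, probe 3,5 => slot 5
696: h=3, h2=1, probe 3,4 => slot 4
Table: [98, _, 163, 115, 696, 829, _]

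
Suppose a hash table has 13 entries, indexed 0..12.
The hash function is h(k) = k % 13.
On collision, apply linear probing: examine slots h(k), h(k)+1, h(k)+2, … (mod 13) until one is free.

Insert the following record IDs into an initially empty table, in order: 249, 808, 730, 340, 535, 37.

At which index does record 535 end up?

249: h=2 => slot 2
808: h=2, probe 2,3 => slot 3
730: h=2, probe 2,3,4 => slot 4
340: h=2, probe 2,3,4,5 => slot 5
535: h=2, probe 2,3,4,5,6 => slot 6
37: h=11 => slot 11
Table: [∅, ∅, 249, 808, 730, 340, 535, ∅, ∅, ∅, ∅, 37, ∅]

6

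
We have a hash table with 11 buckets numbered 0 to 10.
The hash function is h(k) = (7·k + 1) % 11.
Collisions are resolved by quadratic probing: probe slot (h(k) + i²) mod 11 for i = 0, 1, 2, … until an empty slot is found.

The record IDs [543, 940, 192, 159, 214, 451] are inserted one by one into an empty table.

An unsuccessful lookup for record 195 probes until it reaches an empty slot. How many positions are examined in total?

Insert 543: h=7, slot 7 empty => index 7.
Insert 940: h=3, slot 3 empty => index 3.
Insert 192: h=3, slot 3 occupied => index 4.
Insert 159: h=3, slots 3,4,7 occupied => index 1.
Insert 214: h=3, slots 3,4,7,1 occupied => index 8.
Insert 451: h=1, slot 1 occupied => index 2.
Table: [., 159, 451, 940, 192, ., ., 543, 214, ., .]
Lookup 195: h=2, probe 2,3,6 → slot 6 empty, not found.

3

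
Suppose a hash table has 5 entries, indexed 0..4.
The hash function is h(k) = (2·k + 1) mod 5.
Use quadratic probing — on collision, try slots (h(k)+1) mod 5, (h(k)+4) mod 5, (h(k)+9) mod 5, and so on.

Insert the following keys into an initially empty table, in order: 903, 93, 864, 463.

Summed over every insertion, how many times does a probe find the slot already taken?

903: h=2 -> slot 2
93: h=2, probe 2,3 -> slot 3
864: h=4 -> slot 4
463: h=2, probe 2,3,1 -> slot 1
Table: [_, 463, 903, 93, 864]

3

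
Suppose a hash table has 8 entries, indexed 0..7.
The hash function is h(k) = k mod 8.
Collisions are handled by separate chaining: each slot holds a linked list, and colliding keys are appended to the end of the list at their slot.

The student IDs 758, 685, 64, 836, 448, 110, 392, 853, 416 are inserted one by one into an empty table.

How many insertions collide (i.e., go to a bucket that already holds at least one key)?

5

758 -> bucket 6
685 -> bucket 5
64 -> bucket 0
836 -> bucket 4
448 -> bucket 0 (collision)
110 -> bucket 6 (collision)
392 -> bucket 0 (collision)
853 -> bucket 5 (collision)
416 -> bucket 0 (collision)
Final buckets:
0: 64 -> 448 -> 392 -> 416
1: ∅
2: ∅
3: ∅
4: 836
5: 685 -> 853
6: 758 -> 110
7: ∅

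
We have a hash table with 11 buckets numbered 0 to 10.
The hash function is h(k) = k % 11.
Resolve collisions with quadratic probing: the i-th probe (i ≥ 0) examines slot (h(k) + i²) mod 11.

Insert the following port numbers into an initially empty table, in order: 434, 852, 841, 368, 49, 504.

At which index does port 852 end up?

434 hashes to 5; slot 5 is free -> place at 5.
852 hashes to 5; 5 taken -> place at 6.
841 hashes to 5; 5,6 taken -> place at 9.
368 hashes to 5; 5,6,9 taken -> place at 3.
49 hashes to 5; 5,6,9,3 taken -> place at 10.
504 hashes to 9; 9,10 taken -> place at 2.
Table: [., ., 504, 368, ., 434, 852, ., ., 841, 49]

6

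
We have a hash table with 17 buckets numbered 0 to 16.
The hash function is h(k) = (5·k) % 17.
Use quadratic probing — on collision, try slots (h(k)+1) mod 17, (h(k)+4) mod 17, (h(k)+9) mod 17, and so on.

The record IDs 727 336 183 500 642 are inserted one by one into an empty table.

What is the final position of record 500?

2

727 hashes to 14; slot 14 is free → place at 14.
336 hashes to 14; 14 taken → place at 15.
183 hashes to 14; 14,15 taken → place at 1.
500 hashes to 1; 1 taken → place at 2.
642 hashes to 14; 14,15,1 taken → place at 6.
Table: [∅, 183, 500, ∅, ∅, ∅, 642, ∅, ∅, ∅, ∅, ∅, ∅, ∅, 727, 336, ∅]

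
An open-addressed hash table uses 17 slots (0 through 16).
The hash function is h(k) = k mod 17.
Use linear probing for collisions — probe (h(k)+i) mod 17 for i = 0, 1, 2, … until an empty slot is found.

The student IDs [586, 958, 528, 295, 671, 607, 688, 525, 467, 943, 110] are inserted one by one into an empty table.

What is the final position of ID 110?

14

586 hashes to 8; slot 8 is free -> place at 8.
958 hashes to 6; slot 6 is free -> place at 6.
528 hashes to 1; slot 1 is free -> place at 1.
295 hashes to 6; 6 taken -> place at 7.
671 hashes to 8; 8 taken -> place at 9.
607 hashes to 12; slot 12 is free -> place at 12.
688 hashes to 8; 8,9 taken -> place at 10.
525 hashes to 15; slot 15 is free -> place at 15.
467 hashes to 8; 8,9,10 taken -> place at 11.
943 hashes to 8; 8,9,10,11,12 taken -> place at 13.
110 hashes to 8; 8,9,10,11,12,13 taken -> place at 14.
Table: [., 528, ., ., ., ., 958, 295, 586, 671, 688, 467, 607, 943, 110, 525, .]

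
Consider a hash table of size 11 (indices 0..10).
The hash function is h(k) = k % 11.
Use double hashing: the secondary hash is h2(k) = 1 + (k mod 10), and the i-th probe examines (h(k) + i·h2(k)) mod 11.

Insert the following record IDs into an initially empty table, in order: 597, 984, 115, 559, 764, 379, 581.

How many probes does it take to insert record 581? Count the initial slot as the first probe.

Insert 597: h=3, slot 3 empty → index 3.
Insert 984: h=5, slot 5 empty → index 5.
Insert 115: h=5, h2=6, slot 5 occupied → index 0.
Insert 559: h=9, slot 9 empty → index 9.
Insert 764: h=5, h2=5, slot 5 occupied → index 10.
Insert 379: h=5, h2=10, slot 5 occupied → index 4.
Insert 581: h=9, h2=2, slots 9,0 occupied → index 2.
Table: [115, _, 581, 597, 379, 984, _, _, _, 559, 764]

3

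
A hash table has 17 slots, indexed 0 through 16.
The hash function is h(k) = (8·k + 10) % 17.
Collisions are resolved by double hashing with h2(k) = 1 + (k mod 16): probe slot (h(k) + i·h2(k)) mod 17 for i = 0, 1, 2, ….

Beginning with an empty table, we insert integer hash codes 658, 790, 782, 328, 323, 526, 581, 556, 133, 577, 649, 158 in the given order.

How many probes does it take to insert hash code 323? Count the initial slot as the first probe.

2

Insert 658: h=4, slot 4 empty → index 4.
Insert 790: h=6, slot 6 empty → index 6.
Insert 782: h=10, slot 10 empty → index 10.
Insert 328: h=16, slot 16 empty → index 16.
Insert 323: h=10, h2=4, slot 10 occupied → index 14.
Insert 526: h=2, slot 2 empty → index 2.
Insert 581: h=0, slot 0 empty → index 0.
Insert 556: h=4, h2=13, slots 4,0 occupied → index 13.
Insert 133: h=3, slot 3 empty → index 3.
Insert 577: h=2, h2=2, slots 2,4,6 occupied → index 8.
Insert 649: h=0, h2=10, slots 0,10,3,13,6,16 occupied → index 9.
Insert 158: h=16, h2=15, slots 16,14 occupied → index 12.
Table: [581, ∅, 526, 133, 658, ∅, 790, ∅, 577, 649, 782, ∅, 158, 556, 323, ∅, 328]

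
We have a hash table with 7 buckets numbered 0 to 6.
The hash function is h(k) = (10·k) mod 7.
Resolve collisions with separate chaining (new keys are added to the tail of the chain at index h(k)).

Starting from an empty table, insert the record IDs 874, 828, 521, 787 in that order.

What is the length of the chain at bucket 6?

1

874 -> bucket 4
828 -> bucket 6
521 -> bucket 2
787 -> bucket 2 (collision)
Final buckets:
0: —
1: —
2: 521 -> 787
3: —
4: 874
5: —
6: 828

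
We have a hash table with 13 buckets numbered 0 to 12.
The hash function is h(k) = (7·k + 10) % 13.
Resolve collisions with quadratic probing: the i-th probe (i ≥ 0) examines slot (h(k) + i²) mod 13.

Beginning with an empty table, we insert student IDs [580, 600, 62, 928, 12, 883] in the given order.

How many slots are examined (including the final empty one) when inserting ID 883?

2

580 hashes to 1; slot 1 is free -> place at 1.
600 hashes to 11; slot 11 is free -> place at 11.
62 hashes to 2; slot 2 is free -> place at 2.
928 hashes to 6; slot 6 is free -> place at 6.
12 hashes to 3; slot 3 is free -> place at 3.
883 hashes to 3; 3 taken -> place at 4.
Table: [-, 580, 62, 12, 883, -, 928, -, -, -, -, 600, -]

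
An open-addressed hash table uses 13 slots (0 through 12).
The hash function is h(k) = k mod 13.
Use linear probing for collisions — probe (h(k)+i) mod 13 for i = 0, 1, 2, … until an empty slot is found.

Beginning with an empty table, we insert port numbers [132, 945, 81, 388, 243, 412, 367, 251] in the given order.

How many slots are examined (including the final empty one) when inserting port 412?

4

132 hashes to 2; slot 2 is free → place at 2.
945 hashes to 9; slot 9 is free → place at 9.
81 hashes to 3; slot 3 is free → place at 3.
388 hashes to 11; slot 11 is free → place at 11.
243 hashes to 9; 9 taken → place at 10.
412 hashes to 9; 9,10,11 taken → place at 12.
367 hashes to 3; 3 taken → place at 4.
251 hashes to 4; 4 taken → place at 5.
Table: [∅, ∅, 132, 81, 367, 251, ∅, ∅, ∅, 945, 243, 388, 412]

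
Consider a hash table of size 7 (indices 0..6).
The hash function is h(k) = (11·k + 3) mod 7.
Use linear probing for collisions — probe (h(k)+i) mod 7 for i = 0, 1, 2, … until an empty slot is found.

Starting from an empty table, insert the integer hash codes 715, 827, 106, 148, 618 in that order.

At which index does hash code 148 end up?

3

Insert 715: h=0, slot 0 empty -> index 0.
Insert 827: h=0, slot 0 occupied -> index 1.
Insert 106: h=0, slots 0,1 occupied -> index 2.
Insert 148: h=0, slots 0,1,2 occupied -> index 3.
Insert 618: h=4, slot 4 empty -> index 4.
Table: [715, 827, 106, 148, 618, ., .]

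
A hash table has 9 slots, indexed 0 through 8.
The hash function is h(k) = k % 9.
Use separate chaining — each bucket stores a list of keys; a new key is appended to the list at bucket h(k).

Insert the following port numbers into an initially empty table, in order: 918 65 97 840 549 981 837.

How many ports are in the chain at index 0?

Insert 918: h=0, bucket 0 empty → new chain.
Insert 65: h=2, bucket 2 empty → new chain.
Insert 97: h=7, bucket 7 empty → new chain.
Insert 840: h=3, bucket 3 empty → new chain.
Insert 549: h=0, bucket 0 nonempty → append to chain.
Insert 981: h=0, bucket 0 nonempty → append to chain.
Insert 837: h=0, bucket 0 nonempty → append to chain.
Final buckets:
0: 918 -> 549 -> 981 -> 837
1: .
2: 65
3: 840
4: .
5: .
6: .
7: 97
8: .

4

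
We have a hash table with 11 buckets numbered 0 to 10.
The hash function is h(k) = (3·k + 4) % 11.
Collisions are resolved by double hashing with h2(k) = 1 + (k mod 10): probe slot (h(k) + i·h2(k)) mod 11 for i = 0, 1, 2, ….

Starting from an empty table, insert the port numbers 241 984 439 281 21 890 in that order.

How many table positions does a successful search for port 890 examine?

241: h=1 → slot 1
984: h=8 → slot 8
439: h=1, h2=10, probe 1,0 → slot 0
281: h=0, h2=2, probe 0,2 → slot 2
21: h=1, h2=2, probe 1,3 → slot 3
890: h=1, h2=1, probe 1,2,3,4 → slot 4
Table: [439, 241, 281, 21, 890, —, —, —, 984, —, —]
Lookup 890: h=1, h2=1, probe 1,2,3,4 → found at 4.

4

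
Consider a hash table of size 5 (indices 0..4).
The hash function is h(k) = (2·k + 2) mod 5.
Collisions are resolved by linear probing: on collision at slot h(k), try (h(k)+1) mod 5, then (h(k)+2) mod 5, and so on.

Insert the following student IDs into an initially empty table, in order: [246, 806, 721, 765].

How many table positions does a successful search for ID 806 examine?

Insert 246: h=4, slot 4 empty => index 4.
Insert 806: h=4, slot 4 occupied => index 0.
Insert 721: h=4, slots 4,0 occupied => index 1.
Insert 765: h=2, slot 2 empty => index 2.
Table: [806, 721, 765, —, 246]
Lookup 806: h=4, probe 4,0 → found at 0.

2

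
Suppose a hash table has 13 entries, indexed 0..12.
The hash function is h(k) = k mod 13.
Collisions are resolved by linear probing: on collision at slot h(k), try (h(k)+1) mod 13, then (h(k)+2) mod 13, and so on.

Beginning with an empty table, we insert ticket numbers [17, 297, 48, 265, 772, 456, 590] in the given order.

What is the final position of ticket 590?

17: h=4 → slot 4
297: h=11 → slot 11
48: h=9 → slot 9
265: h=5 → slot 5
772: h=5, probe 5,6 → slot 6
456: h=1 → slot 1
590: h=5, probe 5,6,7 → slot 7
Table: [-, 456, -, -, 17, 265, 772, 590, -, 48, -, 297, -]

7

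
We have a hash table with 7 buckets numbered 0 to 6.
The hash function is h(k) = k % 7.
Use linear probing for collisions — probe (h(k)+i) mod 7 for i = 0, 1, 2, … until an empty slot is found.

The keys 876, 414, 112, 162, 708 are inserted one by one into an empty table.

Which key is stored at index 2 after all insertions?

414

876 hashes to 1; slot 1 is free → place at 1.
414 hashes to 1; 1 taken → place at 2.
112 hashes to 0; slot 0 is free → place at 0.
162 hashes to 1; 1,2 taken → place at 3.
708 hashes to 1; 1,2,3 taken → place at 4.
Table: [112, 876, 414, 162, 708, ∅, ∅]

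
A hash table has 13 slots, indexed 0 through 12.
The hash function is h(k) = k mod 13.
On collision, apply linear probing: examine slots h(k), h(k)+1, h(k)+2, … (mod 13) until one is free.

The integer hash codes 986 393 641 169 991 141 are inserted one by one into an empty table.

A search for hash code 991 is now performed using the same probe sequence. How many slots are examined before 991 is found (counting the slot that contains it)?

Insert 986: h=11, slot 11 empty → index 11.
Insert 393: h=3, slot 3 empty → index 3.
Insert 641: h=4, slot 4 empty → index 4.
Insert 169: h=0, slot 0 empty → index 0.
Insert 991: h=3, slots 3,4 occupied → index 5.
Insert 141: h=11, slot 11 occupied → index 12.
Table: [169, ., ., 393, 641, 991, ., ., ., ., ., 986, 141]
Lookup 991: h=3, probe 3,4,5 → found at 5.

3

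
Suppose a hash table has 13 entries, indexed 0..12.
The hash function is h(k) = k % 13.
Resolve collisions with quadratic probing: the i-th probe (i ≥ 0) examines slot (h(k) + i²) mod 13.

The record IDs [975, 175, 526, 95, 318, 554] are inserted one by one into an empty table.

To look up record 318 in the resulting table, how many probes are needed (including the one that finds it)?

3

Insert 975: h=0, slot 0 empty → index 0.
Insert 175: h=6, slot 6 empty → index 6.
Insert 526: h=6, slot 6 occupied → index 7.
Insert 95: h=4, slot 4 empty → index 4.
Insert 318: h=6, slots 6,7 occupied → index 10.
Insert 554: h=8, slot 8 empty → index 8.
Table: [975, _, _, _, 95, _, 175, 526, 554, _, 318, _, _]
Lookup 318: h=6, probe 6,7,10 → found at 10.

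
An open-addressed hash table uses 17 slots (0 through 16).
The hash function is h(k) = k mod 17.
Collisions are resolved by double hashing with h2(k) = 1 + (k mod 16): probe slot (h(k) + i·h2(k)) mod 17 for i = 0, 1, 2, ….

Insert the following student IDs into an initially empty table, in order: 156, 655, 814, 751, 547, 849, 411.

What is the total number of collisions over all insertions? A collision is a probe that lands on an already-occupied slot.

Insert 156: h=3, slot 3 empty -> index 3.
Insert 655: h=9, slot 9 empty -> index 9.
Insert 814: h=15, slot 15 empty -> index 15.
Insert 751: h=3, h2=16, slot 3 occupied -> index 2.
Insert 547: h=3, h2=4, slot 3 occupied -> index 7.
Insert 849: h=16, slot 16 empty -> index 16.
Insert 411: h=3, h2=12, slots 3,15 occupied -> index 10.
Table: [-, -, 751, 156, -, -, -, 547, -, 655, 411, -, -, -, -, 814, 849]

4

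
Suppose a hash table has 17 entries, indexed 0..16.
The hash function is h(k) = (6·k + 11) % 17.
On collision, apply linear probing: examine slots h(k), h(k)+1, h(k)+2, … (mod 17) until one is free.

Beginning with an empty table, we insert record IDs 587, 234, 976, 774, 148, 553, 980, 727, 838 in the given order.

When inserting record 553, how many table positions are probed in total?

4

587: h=14 → slot 14
234: h=4 → slot 4
976: h=2 → slot 2
774: h=14, probe 14,15 → slot 15
148: h=15, probe 15,16 → slot 16
553: h=14, probe 14,15,16,0 → slot 0
980: h=9 → slot 9
727: h=4, probe 4,5 → slot 5
838: h=7 → slot 7
Table: [553, ∅, 976, ∅, 234, 727, ∅, 838, ∅, 980, ∅, ∅, ∅, ∅, 587, 774, 148]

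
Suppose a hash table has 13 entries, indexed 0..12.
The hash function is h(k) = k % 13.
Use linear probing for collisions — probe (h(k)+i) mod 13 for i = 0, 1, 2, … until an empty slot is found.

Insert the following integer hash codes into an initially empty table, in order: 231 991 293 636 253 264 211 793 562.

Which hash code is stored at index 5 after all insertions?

231 hashes to 10; slot 10 is free => place at 10.
991 hashes to 3; slot 3 is free => place at 3.
293 hashes to 7; slot 7 is free => place at 7.
636 hashes to 12; slot 12 is free => place at 12.
253 hashes to 6; slot 6 is free => place at 6.
264 hashes to 4; slot 4 is free => place at 4.
211 hashes to 3; 3,4 taken => place at 5.
793 hashes to 0; slot 0 is free => place at 0.
562 hashes to 3; 3,4,5,6,7 taken => place at 8.
Table: [793, ., ., 991, 264, 211, 253, 293, 562, ., 231, ., 636]

211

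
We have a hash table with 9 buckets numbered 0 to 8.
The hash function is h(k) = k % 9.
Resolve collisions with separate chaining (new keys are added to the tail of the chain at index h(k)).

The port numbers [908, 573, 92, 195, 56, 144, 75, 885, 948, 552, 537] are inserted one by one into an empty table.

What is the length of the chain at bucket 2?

2

Insert 908: h=8, bucket 8 empty -> new chain.
Insert 573: h=6, bucket 6 empty -> new chain.
Insert 92: h=2, bucket 2 empty -> new chain.
Insert 195: h=6, bucket 6 nonempty -> append to chain.
Insert 56: h=2, bucket 2 nonempty -> append to chain.
Insert 144: h=0, bucket 0 empty -> new chain.
Insert 75: h=3, bucket 3 empty -> new chain.
Insert 885: h=3, bucket 3 nonempty -> append to chain.
Insert 948: h=3, bucket 3 nonempty -> append to chain.
Insert 552: h=3, bucket 3 nonempty -> append to chain.
Insert 537: h=6, bucket 6 nonempty -> append to chain.
Final buckets:
0: 144
1: .
2: 92 -> 56
3: 75 -> 885 -> 948 -> 552
4: .
5: .
6: 573 -> 195 -> 537
7: .
8: 908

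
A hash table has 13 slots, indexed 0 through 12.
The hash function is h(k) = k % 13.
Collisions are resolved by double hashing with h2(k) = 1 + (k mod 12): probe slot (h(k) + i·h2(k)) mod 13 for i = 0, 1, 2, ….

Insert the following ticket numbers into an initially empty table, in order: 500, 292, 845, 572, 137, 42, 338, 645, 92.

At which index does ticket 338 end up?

500 hashes to 6; slot 6 is free => place at 6.
292 hashes to 6, h2=5; 6 taken => place at 11.
845 hashes to 0; slot 0 is free => place at 0.
572 hashes to 0, h2=9; 0 taken => place at 9.
137 hashes to 7; slot 7 is free => place at 7.
42 hashes to 3; slot 3 is free => place at 3.
338 hashes to 0, h2=3; 0,3,6,9 taken => place at 12.
645 hashes to 8; slot 8 is free => place at 8.
92 hashes to 1; slot 1 is free => place at 1.
Table: [845, 92, ∅, 42, ∅, ∅, 500, 137, 645, 572, ∅, 292, 338]

12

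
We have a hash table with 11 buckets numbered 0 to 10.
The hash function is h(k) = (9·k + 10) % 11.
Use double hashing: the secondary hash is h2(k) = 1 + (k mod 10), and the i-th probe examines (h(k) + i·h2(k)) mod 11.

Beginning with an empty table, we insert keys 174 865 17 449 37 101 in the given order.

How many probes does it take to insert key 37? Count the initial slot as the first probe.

Insert 174: h=3, slot 3 empty -> index 3.
Insert 865: h=7, slot 7 empty -> index 7.
Insert 17: h=9, slot 9 empty -> index 9.
Insert 449: h=3, h2=10, slot 3 occupied -> index 2.
Insert 37: h=2, h2=8, slot 2 occupied -> index 10.
Insert 101: h=6, slot 6 empty -> index 6.
Table: [., ., 449, 174, ., ., 101, 865, ., 17, 37]

2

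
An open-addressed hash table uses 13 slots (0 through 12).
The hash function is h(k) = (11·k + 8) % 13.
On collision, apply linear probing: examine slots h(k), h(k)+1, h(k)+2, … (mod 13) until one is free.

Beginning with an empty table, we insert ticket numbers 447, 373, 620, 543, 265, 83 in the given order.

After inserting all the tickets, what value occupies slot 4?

Insert 447: h=11, slot 11 empty -> index 11.
Insert 373: h=3, slot 3 empty -> index 3.
Insert 620: h=3, slot 3 occupied -> index 4.
Insert 543: h=1, slot 1 empty -> index 1.
Insert 265: h=11, slot 11 occupied -> index 12.
Insert 83: h=11, slots 11,12 occupied -> index 0.
Table: [83, 543, ., 373, 620, ., ., ., ., ., ., 447, 265]

620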